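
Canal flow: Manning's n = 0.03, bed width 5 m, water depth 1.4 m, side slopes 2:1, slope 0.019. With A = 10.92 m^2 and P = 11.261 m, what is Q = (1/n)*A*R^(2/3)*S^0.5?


R = A/P = 10.92/11.261 = 0.969718
Q = (1/0.03) * 10.92 * 0.969718^(2/3) * 0.019^0.5

49.1558 m^3/s


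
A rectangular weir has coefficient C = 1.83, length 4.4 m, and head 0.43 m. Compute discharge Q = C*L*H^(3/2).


Q = C * L * H^(3/2) = 1.83 * 4.4 * 0.43^1.5 = 1.83 * 4.4 * 0.281970

2.2704 m^3/s


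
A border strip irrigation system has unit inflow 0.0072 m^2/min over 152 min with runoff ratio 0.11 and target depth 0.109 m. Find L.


L = q*t/((1+r)*Z)
L = 0.0072*152/((1+0.11)*0.109)
L = 1.0944/0.12099

9.0454 m


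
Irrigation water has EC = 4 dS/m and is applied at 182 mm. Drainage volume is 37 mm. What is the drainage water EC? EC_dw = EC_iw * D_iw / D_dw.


EC_dw = EC_iw * D_iw / D_dw
EC_dw = 4 * 182 / 37
EC_dw = 728 / 37

19.6757 dS/m


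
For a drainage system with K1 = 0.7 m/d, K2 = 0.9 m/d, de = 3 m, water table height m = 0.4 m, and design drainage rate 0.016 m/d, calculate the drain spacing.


S^2 = 8*K2*de*m/q + 4*K1*m^2/q
S^2 = 8*0.9*3*0.4/0.016 + 4*0.7*0.4^2/0.016
S = sqrt(568.0000)

23.8328 m


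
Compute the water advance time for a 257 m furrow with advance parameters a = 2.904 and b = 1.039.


t = (L/a)^(1/b)
t = (257/2.904)^(1/1.039)
t = 88.498623^(1/1.039)

74.7922 min


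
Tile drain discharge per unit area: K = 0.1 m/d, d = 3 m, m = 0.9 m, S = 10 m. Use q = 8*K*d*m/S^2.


q = 8*K*d*m/S^2
q = 8*0.1*3*0.9/10^2
q = 2.1600 / 100

0.0216 m/d


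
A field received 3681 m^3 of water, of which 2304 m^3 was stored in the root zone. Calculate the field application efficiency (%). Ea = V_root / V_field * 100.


Ea = V_root / V_field * 100 = 2304 / 3681 * 100 = 62.5917%

62.5917 %


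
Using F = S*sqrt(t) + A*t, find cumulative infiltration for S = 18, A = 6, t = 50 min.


F = S*sqrt(t) + A*t
F = 18*sqrt(50) + 6*50
F = 18*7.071068 + 300

427.2792 mm


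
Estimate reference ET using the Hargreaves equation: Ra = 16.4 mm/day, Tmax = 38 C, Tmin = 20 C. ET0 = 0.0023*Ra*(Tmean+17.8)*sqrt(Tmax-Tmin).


Tmean = (Tmax + Tmin)/2 = (38 + 20)/2 = 29.0
ET0 = 0.0023 * 16.4 * (29.0 + 17.8) * sqrt(38 - 20)
ET0 = 0.0023 * 16.4 * 46.8 * 4.242641

7.4895 mm/day


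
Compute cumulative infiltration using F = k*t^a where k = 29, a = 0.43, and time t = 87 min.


F = k * t^a = 29 * 87^0.43
F = 29 * 6.823281

197.8751 mm


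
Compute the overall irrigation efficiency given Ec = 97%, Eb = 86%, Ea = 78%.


Ec = 0.97, Eb = 0.86, Ea = 0.78
E = 0.97 * 0.86 * 0.78 * 100 = 65.0676%

65.0676 %


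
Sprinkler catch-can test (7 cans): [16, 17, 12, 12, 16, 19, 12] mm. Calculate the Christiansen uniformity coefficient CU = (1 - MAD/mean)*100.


mean = 14.857143 mm
MAD = 2.448980 mm
CU = (1 - 2.448980/14.857143)*100

83.5165 %


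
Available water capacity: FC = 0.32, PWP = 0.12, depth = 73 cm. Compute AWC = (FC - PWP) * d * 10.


AWC = (FC - PWP) * d * 10
AWC = (0.32 - 0.12) * 73 * 10
AWC = 0.2000 * 73 * 10

146.0000 mm


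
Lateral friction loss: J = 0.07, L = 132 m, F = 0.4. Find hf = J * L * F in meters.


hf = J * L * F = 0.07 * 132 * 0.4 = 3.6960 m

3.6960 m


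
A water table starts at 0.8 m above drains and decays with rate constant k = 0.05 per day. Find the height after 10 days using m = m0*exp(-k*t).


m = m0 * exp(-k*t)
m = 0.8 * exp(-0.05 * 10)
m = 0.8 * exp(-0.5000)

0.4852 m


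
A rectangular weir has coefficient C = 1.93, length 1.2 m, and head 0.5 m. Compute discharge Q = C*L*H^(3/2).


Q = C * L * H^(3/2) = 1.93 * 1.2 * 0.5^1.5 = 1.93 * 1.2 * 0.353553

0.8188 m^3/s


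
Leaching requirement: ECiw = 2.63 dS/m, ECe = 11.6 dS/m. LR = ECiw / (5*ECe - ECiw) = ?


LR = ECiw / (5*ECe - ECiw)
LR = 2.63 / (5*11.6 - 2.63)
LR = 2.63 / 55.3700

0.0475


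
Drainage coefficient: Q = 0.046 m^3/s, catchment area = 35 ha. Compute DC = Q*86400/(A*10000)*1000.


DC = Q * 86400 / (A * 10000) * 1000
DC = 0.046 * 86400 / (35 * 10000) * 1000
DC = 3974400.0000 / 350000

11.3554 mm/day


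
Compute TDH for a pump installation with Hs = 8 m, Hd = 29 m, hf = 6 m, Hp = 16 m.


TDH = Hs + Hd + hf + Hp = 8 + 29 + 6 + 16 = 59

59 m


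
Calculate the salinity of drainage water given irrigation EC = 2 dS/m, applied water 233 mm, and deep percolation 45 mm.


EC_dw = EC_iw * D_iw / D_dw
EC_dw = 2 * 233 / 45
EC_dw = 466 / 45

10.3556 dS/m


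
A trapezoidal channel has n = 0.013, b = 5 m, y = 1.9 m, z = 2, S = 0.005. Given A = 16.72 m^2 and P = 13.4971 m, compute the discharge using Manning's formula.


R = A/P = 16.72/13.4971 = 1.238785
Q = (1/0.013) * 16.72 * 1.238785^(2/3) * 0.005^0.5

104.8999 m^3/s


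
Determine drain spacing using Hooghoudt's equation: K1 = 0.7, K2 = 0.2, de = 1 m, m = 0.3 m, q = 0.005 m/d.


S^2 = 8*K2*de*m/q + 4*K1*m^2/q
S^2 = 8*0.2*1*0.3/0.005 + 4*0.7*0.3^2/0.005
S = sqrt(146.4000)

12.0996 m


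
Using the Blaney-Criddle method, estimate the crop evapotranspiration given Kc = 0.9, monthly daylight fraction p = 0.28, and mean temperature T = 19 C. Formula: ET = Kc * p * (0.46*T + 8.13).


ET = Kc * p * (0.46*T + 8.13)
ET = 0.9 * 0.28 * (0.46*19 + 8.13)
ET = 0.9 * 0.28 * 16.8700

4.2512 mm/day


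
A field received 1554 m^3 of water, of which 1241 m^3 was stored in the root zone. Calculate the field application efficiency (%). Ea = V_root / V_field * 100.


Ea = V_root / V_field * 100 = 1241 / 1554 * 100 = 79.8584%

79.8584 %


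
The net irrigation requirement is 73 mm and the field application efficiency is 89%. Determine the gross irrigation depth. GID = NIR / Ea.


Ea = 89% = 0.89
GID = NIR / Ea = 73 / 0.89 = 82.0225 mm

82.0225 mm


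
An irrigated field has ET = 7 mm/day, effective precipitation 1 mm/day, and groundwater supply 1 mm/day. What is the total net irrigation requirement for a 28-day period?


Daily deficit = ET - Pe - GW = 7 - 1 - 1 = 5 mm/day
NIR = 5 * 28 = 140 mm

140.0000 mm


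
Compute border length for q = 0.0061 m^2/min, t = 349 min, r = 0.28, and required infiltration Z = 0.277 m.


L = q*t/((1+r)*Z)
L = 0.0061*349/((1+0.28)*0.277)
L = 2.1289/0.35456

6.0043 m


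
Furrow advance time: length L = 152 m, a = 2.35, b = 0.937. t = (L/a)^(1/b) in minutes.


t = (L/a)^(1/b)
t = (152/2.35)^(1/0.937)
t = 64.680851^(1/0.937)

85.6101 min


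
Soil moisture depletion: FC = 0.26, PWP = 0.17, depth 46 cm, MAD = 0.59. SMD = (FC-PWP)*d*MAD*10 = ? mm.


SMD = (FC - PWP) * d * MAD * 10
SMD = (0.26 - 0.17) * 46 * 0.59 * 10
SMD = 0.0900 * 46 * 0.59 * 10

24.4260 mm


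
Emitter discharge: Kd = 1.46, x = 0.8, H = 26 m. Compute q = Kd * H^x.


q = Kd * H^x = 1.46 * 26^0.8 = 1.46 * 13.551229

19.7848 L/h


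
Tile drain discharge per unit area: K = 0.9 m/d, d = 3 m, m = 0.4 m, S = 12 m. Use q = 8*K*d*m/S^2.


q = 8*K*d*m/S^2
q = 8*0.9*3*0.4/12^2
q = 8.6400 / 144

0.0600 m/d


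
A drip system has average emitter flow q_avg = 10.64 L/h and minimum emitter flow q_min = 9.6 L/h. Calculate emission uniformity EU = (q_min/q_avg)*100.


EU = (q_min/q_avg)*100 = (9.6/10.64)*100 = 90.2256%

90.2256 %


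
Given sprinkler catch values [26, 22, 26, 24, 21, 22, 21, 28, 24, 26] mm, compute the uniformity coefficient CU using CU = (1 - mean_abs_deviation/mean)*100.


mean = 24.000000 mm
MAD = 2.000000 mm
CU = (1 - 2.000000/24.000000)*100

91.6667 %


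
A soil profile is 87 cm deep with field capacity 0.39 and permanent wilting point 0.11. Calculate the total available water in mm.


AWC = (FC - PWP) * d * 10
AWC = (0.39 - 0.11) * 87 * 10
AWC = 0.2800 * 87 * 10

243.6000 mm


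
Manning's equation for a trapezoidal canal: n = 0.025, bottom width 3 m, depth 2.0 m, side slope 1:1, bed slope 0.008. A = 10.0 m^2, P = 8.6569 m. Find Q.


R = A/P = 10.0/8.6569 = 1.155148
Q = (1/0.025) * 10.0 * 1.155148^(2/3) * 0.008^0.5

39.3880 m^3/s


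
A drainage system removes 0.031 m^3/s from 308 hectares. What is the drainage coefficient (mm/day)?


DC = Q * 86400 / (A * 10000) * 1000
DC = 0.031 * 86400 / (308 * 10000) * 1000
DC = 2678400.0000 / 3080000

0.8696 mm/day


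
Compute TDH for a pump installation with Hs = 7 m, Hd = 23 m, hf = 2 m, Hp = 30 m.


TDH = Hs + Hd + hf + Hp = 7 + 23 + 2 + 30 = 62

62 m


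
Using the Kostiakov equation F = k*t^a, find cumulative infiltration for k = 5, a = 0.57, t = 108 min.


F = k * t^a = 5 * 108^0.57
F = 5 * 14.422865

72.1143 mm


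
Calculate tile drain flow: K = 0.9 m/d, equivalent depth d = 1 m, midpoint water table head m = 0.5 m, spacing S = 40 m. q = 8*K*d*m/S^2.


q = 8*K*d*m/S^2
q = 8*0.9*1*0.5/40^2
q = 3.6000 / 1600

0.0023 m/d


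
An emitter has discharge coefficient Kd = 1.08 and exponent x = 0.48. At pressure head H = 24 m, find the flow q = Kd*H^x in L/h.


q = Kd * H^x = 1.08 * 24^0.48 = 1.08 * 4.597285

4.9651 L/h


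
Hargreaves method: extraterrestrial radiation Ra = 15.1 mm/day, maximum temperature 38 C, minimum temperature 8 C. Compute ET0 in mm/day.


Tmean = (Tmax + Tmin)/2 = (38 + 8)/2 = 23.0
ET0 = 0.0023 * 15.1 * (23.0 + 17.8) * sqrt(38 - 8)
ET0 = 0.0023 * 15.1 * 40.8 * 5.477226

7.7611 mm/day


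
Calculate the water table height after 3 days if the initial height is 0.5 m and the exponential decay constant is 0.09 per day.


m = m0 * exp(-k*t)
m = 0.5 * exp(-0.09 * 3)
m = 0.5 * exp(-0.2700)

0.3817 m


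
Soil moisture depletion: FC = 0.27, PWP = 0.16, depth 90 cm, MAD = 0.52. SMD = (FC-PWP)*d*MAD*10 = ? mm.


SMD = (FC - PWP) * d * MAD * 10
SMD = (0.27 - 0.16) * 90 * 0.52 * 10
SMD = 0.1100 * 90 * 0.52 * 10

51.4800 mm


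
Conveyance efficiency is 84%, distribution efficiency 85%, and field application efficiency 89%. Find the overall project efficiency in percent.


Ec = 0.84, Eb = 0.85, Ea = 0.89
E = 0.84 * 0.85 * 0.89 * 100 = 63.5460%

63.5460 %


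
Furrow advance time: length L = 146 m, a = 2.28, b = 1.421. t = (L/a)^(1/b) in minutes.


t = (L/a)^(1/b)
t = (146/2.28)^(1/1.421)
t = 64.035088^(1/1.421)

18.6737 min


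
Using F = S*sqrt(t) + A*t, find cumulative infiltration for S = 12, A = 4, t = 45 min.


F = S*sqrt(t) + A*t
F = 12*sqrt(45) + 4*45
F = 12*6.708204 + 180

260.4984 mm


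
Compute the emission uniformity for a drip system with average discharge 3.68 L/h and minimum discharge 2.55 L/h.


EU = (q_min/q_avg)*100 = (2.55/3.68)*100 = 69.2935%

69.2935 %


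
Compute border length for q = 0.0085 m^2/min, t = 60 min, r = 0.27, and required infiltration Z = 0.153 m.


L = q*t/((1+r)*Z)
L = 0.0085*60/((1+0.27)*0.153)
L = 0.51/0.19431

2.6247 m


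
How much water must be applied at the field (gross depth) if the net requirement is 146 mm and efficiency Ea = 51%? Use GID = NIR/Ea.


Ea = 51% = 0.51
GID = NIR / Ea = 146 / 0.51 = 286.2745 mm

286.2745 mm


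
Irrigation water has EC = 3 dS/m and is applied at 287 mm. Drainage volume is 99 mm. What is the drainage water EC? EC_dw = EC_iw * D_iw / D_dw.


EC_dw = EC_iw * D_iw / D_dw
EC_dw = 3 * 287 / 99
EC_dw = 861 / 99

8.6970 dS/m


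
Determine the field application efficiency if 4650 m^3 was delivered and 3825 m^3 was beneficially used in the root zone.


Ea = V_root / V_field * 100 = 3825 / 4650 * 100 = 82.2581%

82.2581 %


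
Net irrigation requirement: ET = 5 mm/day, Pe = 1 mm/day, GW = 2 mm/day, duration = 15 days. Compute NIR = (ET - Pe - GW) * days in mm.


Daily deficit = ET - Pe - GW = 5 - 1 - 2 = 2 mm/day
NIR = 2 * 15 = 30 mm

30.0000 mm


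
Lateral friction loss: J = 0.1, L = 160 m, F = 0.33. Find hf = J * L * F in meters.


hf = J * L * F = 0.1 * 160 * 0.33 = 5.2800 m

5.2800 m


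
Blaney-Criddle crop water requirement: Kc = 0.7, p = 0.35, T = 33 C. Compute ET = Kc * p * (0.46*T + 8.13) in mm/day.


ET = Kc * p * (0.46*T + 8.13)
ET = 0.7 * 0.35 * (0.46*33 + 8.13)
ET = 0.7 * 0.35 * 23.3100

5.7109 mm/day


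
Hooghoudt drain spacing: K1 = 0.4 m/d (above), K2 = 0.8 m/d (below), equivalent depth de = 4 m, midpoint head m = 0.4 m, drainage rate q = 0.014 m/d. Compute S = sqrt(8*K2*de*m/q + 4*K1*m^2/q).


S^2 = 8*K2*de*m/q + 4*K1*m^2/q
S^2 = 8*0.8*4*0.4/0.014 + 4*0.4*0.4^2/0.014
S = sqrt(749.7143)

27.3809 m


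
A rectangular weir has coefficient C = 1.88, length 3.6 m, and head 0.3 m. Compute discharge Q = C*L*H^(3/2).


Q = C * L * H^(3/2) = 1.88 * 3.6 * 0.3^1.5 = 1.88 * 3.6 * 0.164317

1.1121 m^3/s


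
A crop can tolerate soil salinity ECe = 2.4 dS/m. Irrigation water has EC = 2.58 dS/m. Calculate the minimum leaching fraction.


LR = ECiw / (5*ECe - ECiw)
LR = 2.58 / (5*2.4 - 2.58)
LR = 2.58 / 9.4200

0.2739


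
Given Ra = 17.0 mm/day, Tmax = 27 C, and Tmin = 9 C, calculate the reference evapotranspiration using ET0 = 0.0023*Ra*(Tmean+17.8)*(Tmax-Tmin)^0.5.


Tmean = (Tmax + Tmin)/2 = (27 + 9)/2 = 18.0
ET0 = 0.0023 * 17.0 * (18.0 + 17.8) * sqrt(27 - 9)
ET0 = 0.0023 * 17.0 * 35.8 * 4.242641

5.9388 mm/day


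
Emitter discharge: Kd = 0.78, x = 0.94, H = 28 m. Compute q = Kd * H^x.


q = Kd * H^x = 0.78 * 28^0.94 = 0.78 * 22.926014

17.8823 L/h


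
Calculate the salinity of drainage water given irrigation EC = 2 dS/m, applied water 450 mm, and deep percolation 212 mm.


EC_dw = EC_iw * D_iw / D_dw
EC_dw = 2 * 450 / 212
EC_dw = 900 / 212

4.2453 dS/m


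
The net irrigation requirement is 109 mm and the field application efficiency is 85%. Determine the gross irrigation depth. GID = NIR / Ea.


Ea = 85% = 0.85
GID = NIR / Ea = 109 / 0.85 = 128.2353 mm

128.2353 mm


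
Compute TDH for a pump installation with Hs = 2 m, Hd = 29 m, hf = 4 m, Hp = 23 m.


TDH = Hs + Hd + hf + Hp = 2 + 29 + 4 + 23 = 58

58 m


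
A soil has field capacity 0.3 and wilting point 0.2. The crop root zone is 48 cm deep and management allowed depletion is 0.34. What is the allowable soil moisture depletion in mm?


SMD = (FC - PWP) * d * MAD * 10
SMD = (0.3 - 0.2) * 48 * 0.34 * 10
SMD = 0.1000 * 48 * 0.34 * 10

16.3200 mm


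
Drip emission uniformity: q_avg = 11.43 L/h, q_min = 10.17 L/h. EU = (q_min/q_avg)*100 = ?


EU = (q_min/q_avg)*100 = (10.17/11.43)*100 = 88.9764%

88.9764 %


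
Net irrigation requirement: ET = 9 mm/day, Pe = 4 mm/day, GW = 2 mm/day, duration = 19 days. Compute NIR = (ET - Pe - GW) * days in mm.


Daily deficit = ET - Pe - GW = 9 - 4 - 2 = 3 mm/day
NIR = 3 * 19 = 57 mm

57.0000 mm


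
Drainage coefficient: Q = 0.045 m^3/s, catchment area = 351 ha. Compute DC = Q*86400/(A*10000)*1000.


DC = Q * 86400 / (A * 10000) * 1000
DC = 0.045 * 86400 / (351 * 10000) * 1000
DC = 3888000.0000 / 3510000

1.1077 mm/day


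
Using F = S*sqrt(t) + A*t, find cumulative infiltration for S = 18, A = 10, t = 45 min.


F = S*sqrt(t) + A*t
F = 18*sqrt(45) + 10*45
F = 18*6.708204 + 450

570.7477 mm


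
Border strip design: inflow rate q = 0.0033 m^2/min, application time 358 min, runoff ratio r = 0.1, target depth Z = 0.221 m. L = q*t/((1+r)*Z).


L = q*t/((1+r)*Z)
L = 0.0033*358/((1+0.1)*0.221)
L = 1.1814/0.2431

4.8597 m


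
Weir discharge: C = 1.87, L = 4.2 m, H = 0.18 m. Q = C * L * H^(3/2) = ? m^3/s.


Q = C * L * H^(3/2) = 1.87 * 4.2 * 0.18^1.5 = 1.87 * 4.2 * 0.076368

0.5998 m^3/s


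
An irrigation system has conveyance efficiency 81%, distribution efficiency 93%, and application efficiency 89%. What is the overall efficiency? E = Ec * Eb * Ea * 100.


Ec = 0.81, Eb = 0.93, Ea = 0.89
E = 0.81 * 0.93 * 0.89 * 100 = 67.0437%

67.0437 %


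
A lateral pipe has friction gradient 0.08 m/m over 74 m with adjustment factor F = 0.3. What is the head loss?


hf = J * L * F = 0.08 * 74 * 0.3 = 1.7760 m

1.7760 m


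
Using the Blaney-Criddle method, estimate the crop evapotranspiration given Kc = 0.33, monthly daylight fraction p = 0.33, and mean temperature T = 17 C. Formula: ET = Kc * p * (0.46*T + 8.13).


ET = Kc * p * (0.46*T + 8.13)
ET = 0.33 * 0.33 * (0.46*17 + 8.13)
ET = 0.33 * 0.33 * 15.9500

1.7370 mm/day


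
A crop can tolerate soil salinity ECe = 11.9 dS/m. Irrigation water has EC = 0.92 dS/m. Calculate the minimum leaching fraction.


LR = ECiw / (5*ECe - ECiw)
LR = 0.92 / (5*11.9 - 0.92)
LR = 0.92 / 58.5800

0.0157


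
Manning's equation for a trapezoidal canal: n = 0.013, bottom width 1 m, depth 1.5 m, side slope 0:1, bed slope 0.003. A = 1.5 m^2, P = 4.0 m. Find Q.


R = A/P = 1.5/4.0 = 0.375000
Q = (1/0.013) * 1.5 * 0.375000^(2/3) * 0.003^0.5

3.2865 m^3/s


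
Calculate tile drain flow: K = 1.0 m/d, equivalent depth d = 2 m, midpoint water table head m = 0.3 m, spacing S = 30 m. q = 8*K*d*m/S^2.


q = 8*K*d*m/S^2
q = 8*1.0*2*0.3/30^2
q = 4.8000 / 900

0.0053 m/d


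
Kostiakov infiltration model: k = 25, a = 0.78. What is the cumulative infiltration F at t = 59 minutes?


F = k * t^a = 25 * 59^0.78
F = 25 * 24.058280

601.4570 mm


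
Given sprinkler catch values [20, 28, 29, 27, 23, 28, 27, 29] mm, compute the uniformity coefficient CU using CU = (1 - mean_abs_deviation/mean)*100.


mean = 26.375000 mm
MAD = 2.437500 mm
CU = (1 - 2.437500/26.375000)*100

90.7583 %


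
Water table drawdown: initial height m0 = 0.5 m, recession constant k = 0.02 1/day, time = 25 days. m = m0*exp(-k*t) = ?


m = m0 * exp(-k*t)
m = 0.5 * exp(-0.02 * 25)
m = 0.5 * exp(-0.5000)

0.3033 m


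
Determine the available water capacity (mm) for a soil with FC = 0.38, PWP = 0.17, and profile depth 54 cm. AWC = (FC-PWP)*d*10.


AWC = (FC - PWP) * d * 10
AWC = (0.38 - 0.17) * 54 * 10
AWC = 0.2100 * 54 * 10

113.4000 mm


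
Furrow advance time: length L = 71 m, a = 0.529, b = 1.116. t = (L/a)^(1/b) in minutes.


t = (L/a)^(1/b)
t = (71/0.529)^(1/1.116)
t = 134.215501^(1/1.116)

80.6554 min


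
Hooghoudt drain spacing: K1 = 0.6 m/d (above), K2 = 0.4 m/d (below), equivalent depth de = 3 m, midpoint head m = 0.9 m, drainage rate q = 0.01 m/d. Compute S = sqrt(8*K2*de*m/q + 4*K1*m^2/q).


S^2 = 8*K2*de*m/q + 4*K1*m^2/q
S^2 = 8*0.4*3*0.9/0.01 + 4*0.6*0.9^2/0.01
S = sqrt(1058.4000)

32.5331 m


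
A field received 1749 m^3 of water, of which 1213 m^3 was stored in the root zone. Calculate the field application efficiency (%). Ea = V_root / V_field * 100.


Ea = V_root / V_field * 100 = 1213 / 1749 * 100 = 69.3539%

69.3539 %


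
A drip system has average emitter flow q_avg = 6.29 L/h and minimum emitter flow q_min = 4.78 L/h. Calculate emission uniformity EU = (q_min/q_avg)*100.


EU = (q_min/q_avg)*100 = (4.78/6.29)*100 = 75.9936%

75.9936 %


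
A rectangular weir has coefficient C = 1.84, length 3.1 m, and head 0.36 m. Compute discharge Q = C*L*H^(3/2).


Q = C * L * H^(3/2) = 1.84 * 3.1 * 0.36^1.5 = 1.84 * 3.1 * 0.216000

1.2321 m^3/s


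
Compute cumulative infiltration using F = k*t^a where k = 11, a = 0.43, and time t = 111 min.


F = k * t^a = 11 * 111^0.43
F = 11 * 7.576853

83.3454 mm


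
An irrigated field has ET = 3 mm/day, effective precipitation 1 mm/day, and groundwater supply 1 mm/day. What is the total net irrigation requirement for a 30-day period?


Daily deficit = ET - Pe - GW = 3 - 1 - 1 = 1 mm/day
NIR = 1 * 30 = 30 mm

30.0000 mm


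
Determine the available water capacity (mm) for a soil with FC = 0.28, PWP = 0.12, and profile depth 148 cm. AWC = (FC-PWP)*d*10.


AWC = (FC - PWP) * d * 10
AWC = (0.28 - 0.12) * 148 * 10
AWC = 0.1600 * 148 * 10

236.8000 mm


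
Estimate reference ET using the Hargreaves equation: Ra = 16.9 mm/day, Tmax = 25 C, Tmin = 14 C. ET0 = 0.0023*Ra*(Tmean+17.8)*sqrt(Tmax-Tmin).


Tmean = (Tmax + Tmin)/2 = (25 + 14)/2 = 19.5
ET0 = 0.0023 * 16.9 * (19.5 + 17.8) * sqrt(25 - 14)
ET0 = 0.0023 * 16.9 * 37.3 * 3.316625

4.8086 mm/day


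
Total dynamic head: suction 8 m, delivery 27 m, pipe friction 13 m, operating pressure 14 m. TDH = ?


TDH = Hs + Hd + hf + Hp = 8 + 27 + 13 + 14 = 62

62 m


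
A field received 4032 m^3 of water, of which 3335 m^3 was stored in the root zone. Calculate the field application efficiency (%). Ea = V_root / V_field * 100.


Ea = V_root / V_field * 100 = 3335 / 4032 * 100 = 82.7133%

82.7133 %


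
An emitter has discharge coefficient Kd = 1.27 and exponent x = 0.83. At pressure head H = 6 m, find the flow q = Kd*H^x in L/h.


q = Kd * H^x = 1.27 * 6^0.83 = 1.27 * 4.424514

5.6191 L/h


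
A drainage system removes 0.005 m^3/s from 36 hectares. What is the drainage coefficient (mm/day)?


DC = Q * 86400 / (A * 10000) * 1000
DC = 0.005 * 86400 / (36 * 10000) * 1000
DC = 432000.0000 / 360000

1.2000 mm/day


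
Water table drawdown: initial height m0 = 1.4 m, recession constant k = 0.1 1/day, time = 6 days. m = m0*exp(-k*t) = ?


m = m0 * exp(-k*t)
m = 1.4 * exp(-0.1 * 6)
m = 1.4 * exp(-0.6000)

0.7683 m


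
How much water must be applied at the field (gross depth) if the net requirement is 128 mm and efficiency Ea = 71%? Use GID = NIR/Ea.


Ea = 71% = 0.71
GID = NIR / Ea = 128 / 0.71 = 180.2817 mm

180.2817 mm


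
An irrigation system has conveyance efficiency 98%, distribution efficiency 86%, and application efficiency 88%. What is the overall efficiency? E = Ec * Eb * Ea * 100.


Ec = 0.98, Eb = 0.86, Ea = 0.88
E = 0.98 * 0.86 * 0.88 * 100 = 74.1664%

74.1664 %


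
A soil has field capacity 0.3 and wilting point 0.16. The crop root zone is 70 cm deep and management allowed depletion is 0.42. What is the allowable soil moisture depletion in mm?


SMD = (FC - PWP) * d * MAD * 10
SMD = (0.3 - 0.16) * 70 * 0.42 * 10
SMD = 0.1400 * 70 * 0.42 * 10

41.1600 mm


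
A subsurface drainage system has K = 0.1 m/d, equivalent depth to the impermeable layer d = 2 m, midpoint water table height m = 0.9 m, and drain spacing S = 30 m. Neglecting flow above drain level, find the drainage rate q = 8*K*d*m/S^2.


q = 8*K*d*m/S^2
q = 8*0.1*2*0.9/30^2
q = 1.4400 / 900

0.0016 m/d


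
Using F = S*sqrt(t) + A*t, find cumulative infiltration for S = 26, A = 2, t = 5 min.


F = S*sqrt(t) + A*t
F = 26*sqrt(5) + 2*5
F = 26*2.236068 + 10

68.1378 mm


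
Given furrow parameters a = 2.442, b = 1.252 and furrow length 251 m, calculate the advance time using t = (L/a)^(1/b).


t = (L/a)^(1/b)
t = (251/2.442)^(1/1.252)
t = 102.784603^(1/1.252)

40.4549 min


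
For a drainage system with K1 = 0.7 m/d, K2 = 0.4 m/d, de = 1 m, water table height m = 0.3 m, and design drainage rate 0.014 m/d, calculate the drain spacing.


S^2 = 8*K2*de*m/q + 4*K1*m^2/q
S^2 = 8*0.4*1*0.3/0.014 + 4*0.7*0.3^2/0.014
S = sqrt(86.5714)

9.3044 m


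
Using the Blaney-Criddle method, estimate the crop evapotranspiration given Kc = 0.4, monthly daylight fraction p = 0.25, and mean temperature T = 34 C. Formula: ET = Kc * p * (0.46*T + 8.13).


ET = Kc * p * (0.46*T + 8.13)
ET = 0.4 * 0.25 * (0.46*34 + 8.13)
ET = 0.4 * 0.25 * 23.7700

2.3770 mm/day


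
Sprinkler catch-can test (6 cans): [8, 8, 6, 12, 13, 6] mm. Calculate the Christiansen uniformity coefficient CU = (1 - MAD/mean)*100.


mean = 8.833333 mm
MAD = 2.444444 mm
CU = (1 - 2.444444/8.833333)*100

72.3270 %


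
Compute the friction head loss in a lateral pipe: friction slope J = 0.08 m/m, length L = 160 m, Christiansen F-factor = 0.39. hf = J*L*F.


hf = J * L * F = 0.08 * 160 * 0.39 = 4.9920 m

4.9920 m


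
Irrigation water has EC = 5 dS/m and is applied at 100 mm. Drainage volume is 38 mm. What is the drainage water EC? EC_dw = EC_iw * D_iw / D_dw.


EC_dw = EC_iw * D_iw / D_dw
EC_dw = 5 * 100 / 38
EC_dw = 500 / 38

13.1579 dS/m


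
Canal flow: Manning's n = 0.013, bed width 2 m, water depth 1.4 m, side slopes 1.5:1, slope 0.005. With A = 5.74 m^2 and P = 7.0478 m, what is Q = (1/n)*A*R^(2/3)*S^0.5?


R = A/P = 5.74/7.0478 = 0.814439
Q = (1/0.013) * 5.74 * 0.814439^(2/3) * 0.005^0.5

27.2286 m^3/s


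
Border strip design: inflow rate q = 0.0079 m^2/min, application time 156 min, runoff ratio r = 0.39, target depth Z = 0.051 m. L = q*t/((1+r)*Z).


L = q*t/((1+r)*Z)
L = 0.0079*156/((1+0.39)*0.051)
L = 1.2324/0.07089

17.3847 m


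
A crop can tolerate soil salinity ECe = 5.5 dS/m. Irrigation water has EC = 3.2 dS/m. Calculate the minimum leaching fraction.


LR = ECiw / (5*ECe - ECiw)
LR = 3.2 / (5*5.5 - 3.2)
LR = 3.2 / 24.3000

0.1317


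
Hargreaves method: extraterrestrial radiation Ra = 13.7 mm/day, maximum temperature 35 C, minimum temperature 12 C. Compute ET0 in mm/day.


Tmean = (Tmax + Tmin)/2 = (35 + 12)/2 = 23.5
ET0 = 0.0023 * 13.7 * (23.5 + 17.8) * sqrt(35 - 12)
ET0 = 0.0023 * 13.7 * 41.3 * 4.795832

6.2411 mm/day


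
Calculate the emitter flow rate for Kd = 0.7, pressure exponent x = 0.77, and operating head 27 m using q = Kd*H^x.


q = Kd * H^x = 0.7 * 27^0.77 = 0.7 * 12.651735

8.8562 L/h


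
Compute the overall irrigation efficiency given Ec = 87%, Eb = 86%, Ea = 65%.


Ec = 0.87, Eb = 0.86, Ea = 0.65
E = 0.87 * 0.86 * 0.65 * 100 = 48.6330%

48.6330 %


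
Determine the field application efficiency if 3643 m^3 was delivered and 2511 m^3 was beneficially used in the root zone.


Ea = V_root / V_field * 100 = 2511 / 3643 * 100 = 68.9267%

68.9267 %


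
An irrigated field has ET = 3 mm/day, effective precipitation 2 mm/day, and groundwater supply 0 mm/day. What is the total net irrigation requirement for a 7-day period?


Daily deficit = ET - Pe - GW = 3 - 2 - 0 = 1 mm/day
NIR = 1 * 7 = 7 mm

7.0000 mm


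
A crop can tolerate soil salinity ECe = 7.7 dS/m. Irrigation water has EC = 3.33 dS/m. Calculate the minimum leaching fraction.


LR = ECiw / (5*ECe - ECiw)
LR = 3.33 / (5*7.7 - 3.33)
LR = 3.33 / 35.1700

0.0947


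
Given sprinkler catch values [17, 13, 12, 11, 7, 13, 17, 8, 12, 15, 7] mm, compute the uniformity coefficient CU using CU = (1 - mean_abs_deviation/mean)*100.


mean = 12.000000 mm
MAD = 2.727273 mm
CU = (1 - 2.727273/12.000000)*100

77.2727 %


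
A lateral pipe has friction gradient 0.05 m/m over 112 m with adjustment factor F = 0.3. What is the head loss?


hf = J * L * F = 0.05 * 112 * 0.3 = 1.6800 m

1.6800 m


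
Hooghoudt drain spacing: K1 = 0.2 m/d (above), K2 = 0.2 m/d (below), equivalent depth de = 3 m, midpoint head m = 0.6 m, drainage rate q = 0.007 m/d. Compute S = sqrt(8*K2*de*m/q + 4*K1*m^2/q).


S^2 = 8*K2*de*m/q + 4*K1*m^2/q
S^2 = 8*0.2*3*0.6/0.007 + 4*0.2*0.6^2/0.007
S = sqrt(452.5714)

21.2737 m


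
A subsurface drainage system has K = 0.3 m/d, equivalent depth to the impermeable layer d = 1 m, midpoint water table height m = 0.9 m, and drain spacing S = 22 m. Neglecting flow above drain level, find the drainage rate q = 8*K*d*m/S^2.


q = 8*K*d*m/S^2
q = 8*0.3*1*0.9/22^2
q = 2.1600 / 484

0.0045 m/d


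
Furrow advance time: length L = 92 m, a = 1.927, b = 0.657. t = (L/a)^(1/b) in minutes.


t = (L/a)^(1/b)
t = (92/1.927)^(1/0.657)
t = 47.742605^(1/0.657)

359.2631 min


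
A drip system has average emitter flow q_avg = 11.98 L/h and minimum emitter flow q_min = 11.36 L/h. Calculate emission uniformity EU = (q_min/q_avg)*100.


EU = (q_min/q_avg)*100 = (11.36/11.98)*100 = 94.8247%

94.8247 %


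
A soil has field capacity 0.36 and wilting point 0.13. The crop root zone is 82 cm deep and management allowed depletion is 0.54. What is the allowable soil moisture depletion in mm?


SMD = (FC - PWP) * d * MAD * 10
SMD = (0.36 - 0.13) * 82 * 0.54 * 10
SMD = 0.2300 * 82 * 0.54 * 10

101.8440 mm


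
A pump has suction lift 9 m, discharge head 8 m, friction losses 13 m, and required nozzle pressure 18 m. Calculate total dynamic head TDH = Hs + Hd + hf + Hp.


TDH = Hs + Hd + hf + Hp = 9 + 8 + 13 + 18 = 48

48 m


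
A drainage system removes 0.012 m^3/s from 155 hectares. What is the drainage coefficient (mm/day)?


DC = Q * 86400 / (A * 10000) * 1000
DC = 0.012 * 86400 / (155 * 10000) * 1000
DC = 1036800.0000 / 1550000

0.6689 mm/day


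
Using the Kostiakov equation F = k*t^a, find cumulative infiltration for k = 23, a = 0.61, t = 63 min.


F = k * t^a = 23 * 63^0.61
F = 23 * 12.519810

287.9556 mm


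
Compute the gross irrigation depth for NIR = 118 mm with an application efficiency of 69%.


Ea = 69% = 0.69
GID = NIR / Ea = 118 / 0.69 = 171.0145 mm

171.0145 mm


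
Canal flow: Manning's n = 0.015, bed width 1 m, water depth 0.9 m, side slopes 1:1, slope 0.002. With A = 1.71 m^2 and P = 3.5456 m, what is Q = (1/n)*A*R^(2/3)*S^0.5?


R = A/P = 1.71/3.5456 = 0.482288
Q = (1/0.015) * 1.71 * 0.482288^(2/3) * 0.002^0.5

3.1354 m^3/s


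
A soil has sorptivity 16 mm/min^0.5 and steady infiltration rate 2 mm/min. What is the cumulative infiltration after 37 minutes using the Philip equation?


F = S*sqrt(t) + A*t
F = 16*sqrt(37) + 2*37
F = 16*6.082763 + 74

171.3242 mm


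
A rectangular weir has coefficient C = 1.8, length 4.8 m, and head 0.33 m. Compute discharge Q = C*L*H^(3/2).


Q = C * L * H^(3/2) = 1.8 * 4.8 * 0.33^1.5 = 1.8 * 4.8 * 0.189571

1.6379 m^3/s


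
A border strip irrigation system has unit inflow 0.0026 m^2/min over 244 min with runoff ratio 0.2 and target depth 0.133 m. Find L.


L = q*t/((1+r)*Z)
L = 0.0026*244/((1+0.2)*0.133)
L = 0.6344/0.1596

3.9749 m


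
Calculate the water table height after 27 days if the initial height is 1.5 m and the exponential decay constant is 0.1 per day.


m = m0 * exp(-k*t)
m = 1.5 * exp(-0.1 * 27)
m = 1.5 * exp(-2.7000)

0.1008 m


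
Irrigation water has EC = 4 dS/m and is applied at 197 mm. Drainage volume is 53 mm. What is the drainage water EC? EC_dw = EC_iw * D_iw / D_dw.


EC_dw = EC_iw * D_iw / D_dw
EC_dw = 4 * 197 / 53
EC_dw = 788 / 53

14.8679 dS/m


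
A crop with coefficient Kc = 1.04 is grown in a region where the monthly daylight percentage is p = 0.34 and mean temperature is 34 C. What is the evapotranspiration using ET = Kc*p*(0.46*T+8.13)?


ET = Kc * p * (0.46*T + 8.13)
ET = 1.04 * 0.34 * (0.46*34 + 8.13)
ET = 1.04 * 0.34 * 23.7700

8.4051 mm/day


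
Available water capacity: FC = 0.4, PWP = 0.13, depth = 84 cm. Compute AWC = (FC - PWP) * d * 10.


AWC = (FC - PWP) * d * 10
AWC = (0.4 - 0.13) * 84 * 10
AWC = 0.2700 * 84 * 10

226.8000 mm


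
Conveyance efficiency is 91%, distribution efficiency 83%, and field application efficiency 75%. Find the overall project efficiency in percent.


Ec = 0.91, Eb = 0.83, Ea = 0.75
E = 0.91 * 0.83 * 0.75 * 100 = 56.6475%

56.6475 %


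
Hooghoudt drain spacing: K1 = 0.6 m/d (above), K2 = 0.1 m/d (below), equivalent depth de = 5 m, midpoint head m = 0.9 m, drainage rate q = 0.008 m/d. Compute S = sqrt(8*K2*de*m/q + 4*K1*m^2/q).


S^2 = 8*K2*de*m/q + 4*K1*m^2/q
S^2 = 8*0.1*5*0.9/0.008 + 4*0.6*0.9^2/0.008
S = sqrt(693.0000)

26.3249 m


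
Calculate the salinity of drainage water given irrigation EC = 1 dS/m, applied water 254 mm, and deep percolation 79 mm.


EC_dw = EC_iw * D_iw / D_dw
EC_dw = 1 * 254 / 79
EC_dw = 254 / 79

3.2152 dS/m


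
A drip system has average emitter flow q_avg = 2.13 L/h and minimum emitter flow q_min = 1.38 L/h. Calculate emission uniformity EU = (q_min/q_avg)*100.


EU = (q_min/q_avg)*100 = (1.38/2.13)*100 = 64.7887%

64.7887 %


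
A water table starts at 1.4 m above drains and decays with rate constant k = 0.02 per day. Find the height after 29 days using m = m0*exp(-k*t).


m = m0 * exp(-k*t)
m = 1.4 * exp(-0.02 * 29)
m = 1.4 * exp(-0.5800)

0.7839 m


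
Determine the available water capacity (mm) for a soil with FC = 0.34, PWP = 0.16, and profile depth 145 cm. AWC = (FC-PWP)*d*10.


AWC = (FC - PWP) * d * 10
AWC = (0.34 - 0.16) * 145 * 10
AWC = 0.1800 * 145 * 10

261.0000 mm


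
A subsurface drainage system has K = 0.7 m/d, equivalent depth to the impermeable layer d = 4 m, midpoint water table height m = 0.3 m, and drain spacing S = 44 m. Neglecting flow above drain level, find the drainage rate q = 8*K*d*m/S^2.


q = 8*K*d*m/S^2
q = 8*0.7*4*0.3/44^2
q = 6.7200 / 1936

0.0035 m/d


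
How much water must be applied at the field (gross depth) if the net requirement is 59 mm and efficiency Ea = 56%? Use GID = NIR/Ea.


Ea = 56% = 0.56
GID = NIR / Ea = 59 / 0.56 = 105.3571 mm

105.3571 mm


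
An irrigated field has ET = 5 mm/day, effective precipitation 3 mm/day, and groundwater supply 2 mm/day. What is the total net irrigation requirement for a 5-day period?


Daily deficit = ET - Pe - GW = 5 - 3 - 2 = 0 mm/day
NIR = 0 * 5 = 0 mm

0 mm


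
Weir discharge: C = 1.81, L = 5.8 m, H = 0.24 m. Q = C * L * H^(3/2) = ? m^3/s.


Q = C * L * H^(3/2) = 1.81 * 5.8 * 0.24^1.5 = 1.81 * 5.8 * 0.117576

1.2343 m^3/s


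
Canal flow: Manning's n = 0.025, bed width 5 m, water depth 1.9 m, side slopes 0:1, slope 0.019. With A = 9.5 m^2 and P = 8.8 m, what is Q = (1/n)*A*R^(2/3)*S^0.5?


R = A/P = 9.5/8.8 = 1.079545
Q = (1/0.025) * 9.5 * 1.079545^(2/3) * 0.019^0.5

55.1215 m^3/s


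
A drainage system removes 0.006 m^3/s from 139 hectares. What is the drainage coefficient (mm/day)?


DC = Q * 86400 / (A * 10000) * 1000
DC = 0.006 * 86400 / (139 * 10000) * 1000
DC = 518400.0000 / 1390000

0.3729 mm/day


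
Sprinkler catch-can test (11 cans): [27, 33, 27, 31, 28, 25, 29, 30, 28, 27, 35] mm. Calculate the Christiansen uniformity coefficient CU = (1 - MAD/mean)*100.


mean = 29.090909 mm
MAD = 2.297521 mm
CU = (1 - 2.297521/29.090909)*100

92.1023 %


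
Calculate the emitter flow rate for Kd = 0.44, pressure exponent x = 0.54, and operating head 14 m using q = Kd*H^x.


q = Kd * H^x = 0.44 * 14^0.54 = 0.44 * 4.158236

1.8296 L/h


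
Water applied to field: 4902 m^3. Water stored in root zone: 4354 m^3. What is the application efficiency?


Ea = V_root / V_field * 100 = 4354 / 4902 * 100 = 88.8209%

88.8209 %


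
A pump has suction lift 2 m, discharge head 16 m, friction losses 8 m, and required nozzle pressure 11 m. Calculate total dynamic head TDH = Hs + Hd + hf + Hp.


TDH = Hs + Hd + hf + Hp = 2 + 16 + 8 + 11 = 37

37 m


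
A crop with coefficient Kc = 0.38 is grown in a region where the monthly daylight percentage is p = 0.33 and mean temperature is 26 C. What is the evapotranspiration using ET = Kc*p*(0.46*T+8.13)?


ET = Kc * p * (0.46*T + 8.13)
ET = 0.38 * 0.33 * (0.46*26 + 8.13)
ET = 0.38 * 0.33 * 20.0900

2.5193 mm/day


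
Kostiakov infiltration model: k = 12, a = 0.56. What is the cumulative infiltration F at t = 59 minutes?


F = k * t^a = 12 * 59^0.56
F = 12 * 9.810183

117.7222 mm


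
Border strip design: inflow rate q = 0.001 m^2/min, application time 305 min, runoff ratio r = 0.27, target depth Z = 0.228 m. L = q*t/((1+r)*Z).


L = q*t/((1+r)*Z)
L = 0.001*305/((1+0.27)*0.228)
L = 0.305/0.28956

1.0533 m


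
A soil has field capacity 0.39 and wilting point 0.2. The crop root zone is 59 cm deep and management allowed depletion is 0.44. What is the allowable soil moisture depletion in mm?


SMD = (FC - PWP) * d * MAD * 10
SMD = (0.39 - 0.2) * 59 * 0.44 * 10
SMD = 0.1900 * 59 * 0.44 * 10

49.3240 mm


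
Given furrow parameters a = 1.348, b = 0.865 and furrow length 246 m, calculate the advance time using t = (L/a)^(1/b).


t = (L/a)^(1/b)
t = (246/1.348)^(1/0.865)
t = 182.492582^(1/0.865)

411.2977 min


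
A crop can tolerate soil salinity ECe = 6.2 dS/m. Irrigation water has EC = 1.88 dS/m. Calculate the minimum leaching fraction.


LR = ECiw / (5*ECe - ECiw)
LR = 1.88 / (5*6.2 - 1.88)
LR = 1.88 / 29.1200

0.0646


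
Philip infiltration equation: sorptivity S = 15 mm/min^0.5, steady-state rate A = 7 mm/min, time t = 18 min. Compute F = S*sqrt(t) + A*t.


F = S*sqrt(t) + A*t
F = 15*sqrt(18) + 7*18
F = 15*4.242641 + 126

189.6396 mm


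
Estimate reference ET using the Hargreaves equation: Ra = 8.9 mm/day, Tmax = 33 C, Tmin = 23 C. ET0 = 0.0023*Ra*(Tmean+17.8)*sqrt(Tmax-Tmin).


Tmean = (Tmax + Tmin)/2 = (33 + 23)/2 = 28.0
ET0 = 0.0023 * 8.9 * (28.0 + 17.8) * sqrt(33 - 23)
ET0 = 0.0023 * 8.9 * 45.8 * 3.162278

2.9647 mm/day


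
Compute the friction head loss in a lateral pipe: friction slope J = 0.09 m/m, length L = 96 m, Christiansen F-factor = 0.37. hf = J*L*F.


hf = J * L * F = 0.09 * 96 * 0.37 = 3.1968 m

3.1968 m


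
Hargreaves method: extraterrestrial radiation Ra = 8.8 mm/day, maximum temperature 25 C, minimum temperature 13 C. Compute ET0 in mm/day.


Tmean = (Tmax + Tmin)/2 = (25 + 13)/2 = 19.0
ET0 = 0.0023 * 8.8 * (19.0 + 17.8) * sqrt(25 - 13)
ET0 = 0.0023 * 8.8 * 36.8 * 3.464102

2.5802 mm/day


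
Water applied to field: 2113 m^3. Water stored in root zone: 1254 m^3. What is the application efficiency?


Ea = V_root / V_field * 100 = 1254 / 2113 * 100 = 59.3469%

59.3469 %


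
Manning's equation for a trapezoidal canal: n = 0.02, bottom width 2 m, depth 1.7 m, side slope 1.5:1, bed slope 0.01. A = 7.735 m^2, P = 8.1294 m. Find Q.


R = A/P = 7.735/8.1294 = 0.951485
Q = (1/0.02) * 7.735 * 0.951485^(2/3) * 0.01^0.5

37.4138 m^3/s


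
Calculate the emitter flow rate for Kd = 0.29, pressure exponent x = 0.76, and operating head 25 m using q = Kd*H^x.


q = Kd * H^x = 0.29 * 25^0.76 = 0.29 * 11.546076

3.3484 L/h


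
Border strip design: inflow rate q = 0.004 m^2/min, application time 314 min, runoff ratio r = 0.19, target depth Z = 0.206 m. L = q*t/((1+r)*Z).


L = q*t/((1+r)*Z)
L = 0.004*314/((1+0.19)*0.206)
L = 1.256/0.24514

5.1236 m


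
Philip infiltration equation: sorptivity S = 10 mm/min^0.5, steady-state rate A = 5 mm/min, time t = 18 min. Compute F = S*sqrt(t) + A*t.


F = S*sqrt(t) + A*t
F = 10*sqrt(18) + 5*18
F = 10*4.242641 + 90

132.4264 mm


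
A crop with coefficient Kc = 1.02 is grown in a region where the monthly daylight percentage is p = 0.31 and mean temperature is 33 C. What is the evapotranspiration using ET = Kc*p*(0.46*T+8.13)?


ET = Kc * p * (0.46*T + 8.13)
ET = 1.02 * 0.31 * (0.46*33 + 8.13)
ET = 1.02 * 0.31 * 23.3100

7.3706 mm/day


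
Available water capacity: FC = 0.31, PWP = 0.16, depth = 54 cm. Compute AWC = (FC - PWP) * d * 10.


AWC = (FC - PWP) * d * 10
AWC = (0.31 - 0.16) * 54 * 10
AWC = 0.1500 * 54 * 10

81.0000 mm


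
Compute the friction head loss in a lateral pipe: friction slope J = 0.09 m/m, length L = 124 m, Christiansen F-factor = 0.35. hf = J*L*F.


hf = J * L * F = 0.09 * 124 * 0.35 = 3.9060 m

3.9060 m


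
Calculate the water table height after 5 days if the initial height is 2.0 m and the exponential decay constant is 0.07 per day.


m = m0 * exp(-k*t)
m = 2.0 * exp(-0.07 * 5)
m = 2.0 * exp(-0.3500)

1.4094 m


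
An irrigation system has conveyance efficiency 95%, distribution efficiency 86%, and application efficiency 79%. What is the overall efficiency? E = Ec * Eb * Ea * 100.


Ec = 0.95, Eb = 0.86, Ea = 0.79
E = 0.95 * 0.86 * 0.79 * 100 = 64.5430%

64.5430 %


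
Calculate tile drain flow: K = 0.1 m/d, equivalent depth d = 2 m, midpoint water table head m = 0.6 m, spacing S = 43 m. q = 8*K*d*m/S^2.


q = 8*K*d*m/S^2
q = 8*0.1*2*0.6/43^2
q = 0.9600 / 1849

5.1920e-04 m/d


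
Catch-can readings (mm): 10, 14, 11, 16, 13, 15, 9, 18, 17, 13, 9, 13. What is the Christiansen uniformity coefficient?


mean = 13.166667 mm
MAD = 2.361111 mm
CU = (1 - 2.361111/13.166667)*100

82.0675 %


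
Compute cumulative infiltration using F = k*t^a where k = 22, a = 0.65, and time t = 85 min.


F = k * t^a = 22 * 85^0.65
F = 22 * 17.952391

394.9526 mm


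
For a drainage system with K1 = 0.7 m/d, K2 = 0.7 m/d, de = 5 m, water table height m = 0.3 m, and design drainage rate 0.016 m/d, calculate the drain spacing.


S^2 = 8*K2*de*m/q + 4*K1*m^2/q
S^2 = 8*0.7*5*0.3/0.016 + 4*0.7*0.3^2/0.016
S = sqrt(540.7500)

23.2540 m


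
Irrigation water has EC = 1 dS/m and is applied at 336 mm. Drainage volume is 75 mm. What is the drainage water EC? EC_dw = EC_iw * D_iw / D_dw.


EC_dw = EC_iw * D_iw / D_dw
EC_dw = 1 * 336 / 75
EC_dw = 336 / 75

4.4800 dS/m
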